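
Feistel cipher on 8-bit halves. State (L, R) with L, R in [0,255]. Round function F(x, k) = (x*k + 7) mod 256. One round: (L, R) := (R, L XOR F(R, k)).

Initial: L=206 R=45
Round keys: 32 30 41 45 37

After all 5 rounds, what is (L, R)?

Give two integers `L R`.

Round 1 (k=32): L=45 R=105
Round 2 (k=30): L=105 R=120
Round 3 (k=41): L=120 R=86
Round 4 (k=45): L=86 R=93
Round 5 (k=37): L=93 R=46

Answer: 93 46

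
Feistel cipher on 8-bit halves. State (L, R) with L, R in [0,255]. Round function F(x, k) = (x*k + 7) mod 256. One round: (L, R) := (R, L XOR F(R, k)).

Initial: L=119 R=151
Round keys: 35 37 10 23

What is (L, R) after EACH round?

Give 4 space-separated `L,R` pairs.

Round 1 (k=35): L=151 R=219
Round 2 (k=37): L=219 R=57
Round 3 (k=10): L=57 R=154
Round 4 (k=23): L=154 R=228

Answer: 151,219 219,57 57,154 154,228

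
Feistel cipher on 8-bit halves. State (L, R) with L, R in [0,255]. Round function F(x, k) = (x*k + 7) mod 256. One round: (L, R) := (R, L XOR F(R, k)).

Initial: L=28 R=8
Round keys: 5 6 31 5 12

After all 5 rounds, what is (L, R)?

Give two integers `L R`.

Answer: 209 22

Derivation:
Round 1 (k=5): L=8 R=51
Round 2 (k=6): L=51 R=49
Round 3 (k=31): L=49 R=197
Round 4 (k=5): L=197 R=209
Round 5 (k=12): L=209 R=22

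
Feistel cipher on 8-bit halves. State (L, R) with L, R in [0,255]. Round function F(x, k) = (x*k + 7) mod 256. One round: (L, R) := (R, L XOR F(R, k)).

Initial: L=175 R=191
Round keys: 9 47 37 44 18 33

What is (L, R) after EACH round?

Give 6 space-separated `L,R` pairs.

Round 1 (k=9): L=191 R=17
Round 2 (k=47): L=17 R=153
Round 3 (k=37): L=153 R=53
Round 4 (k=44): L=53 R=186
Round 5 (k=18): L=186 R=46
Round 6 (k=33): L=46 R=79

Answer: 191,17 17,153 153,53 53,186 186,46 46,79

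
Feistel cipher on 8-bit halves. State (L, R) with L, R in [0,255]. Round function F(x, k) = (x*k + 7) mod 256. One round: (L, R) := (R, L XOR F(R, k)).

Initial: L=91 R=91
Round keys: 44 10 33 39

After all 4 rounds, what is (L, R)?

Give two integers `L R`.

Round 1 (k=44): L=91 R=240
Round 2 (k=10): L=240 R=60
Round 3 (k=33): L=60 R=51
Round 4 (k=39): L=51 R=240

Answer: 51 240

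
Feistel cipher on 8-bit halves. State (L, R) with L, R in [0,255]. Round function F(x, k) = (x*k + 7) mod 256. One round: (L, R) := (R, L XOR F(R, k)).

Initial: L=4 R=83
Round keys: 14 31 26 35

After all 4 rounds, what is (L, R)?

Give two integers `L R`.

Answer: 52 98

Derivation:
Round 1 (k=14): L=83 R=149
Round 2 (k=31): L=149 R=65
Round 3 (k=26): L=65 R=52
Round 4 (k=35): L=52 R=98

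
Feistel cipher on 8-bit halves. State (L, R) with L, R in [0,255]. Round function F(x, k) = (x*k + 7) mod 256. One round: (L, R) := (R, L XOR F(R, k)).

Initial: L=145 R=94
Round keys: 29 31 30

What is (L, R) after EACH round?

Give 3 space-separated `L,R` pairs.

Round 1 (k=29): L=94 R=60
Round 2 (k=31): L=60 R=21
Round 3 (k=30): L=21 R=65

Answer: 94,60 60,21 21,65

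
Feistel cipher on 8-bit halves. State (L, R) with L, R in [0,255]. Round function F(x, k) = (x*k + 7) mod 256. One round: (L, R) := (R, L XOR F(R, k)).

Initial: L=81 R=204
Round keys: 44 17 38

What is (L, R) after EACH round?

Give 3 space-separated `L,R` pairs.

Answer: 204,70 70,97 97,43

Derivation:
Round 1 (k=44): L=204 R=70
Round 2 (k=17): L=70 R=97
Round 3 (k=38): L=97 R=43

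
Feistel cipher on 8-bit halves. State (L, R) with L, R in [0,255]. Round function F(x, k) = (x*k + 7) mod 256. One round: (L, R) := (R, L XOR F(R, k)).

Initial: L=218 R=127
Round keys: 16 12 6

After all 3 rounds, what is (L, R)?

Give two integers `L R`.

Answer: 92 2

Derivation:
Round 1 (k=16): L=127 R=45
Round 2 (k=12): L=45 R=92
Round 3 (k=6): L=92 R=2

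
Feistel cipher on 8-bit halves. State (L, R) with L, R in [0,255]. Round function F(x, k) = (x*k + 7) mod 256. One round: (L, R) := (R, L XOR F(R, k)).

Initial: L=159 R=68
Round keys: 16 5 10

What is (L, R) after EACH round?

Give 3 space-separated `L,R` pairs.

Answer: 68,216 216,123 123,13

Derivation:
Round 1 (k=16): L=68 R=216
Round 2 (k=5): L=216 R=123
Round 3 (k=10): L=123 R=13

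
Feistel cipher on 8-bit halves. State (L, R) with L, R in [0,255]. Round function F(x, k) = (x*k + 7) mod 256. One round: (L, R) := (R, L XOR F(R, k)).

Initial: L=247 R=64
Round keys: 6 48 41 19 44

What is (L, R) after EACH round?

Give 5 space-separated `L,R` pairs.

Answer: 64,112 112,71 71,22 22,238 238,249

Derivation:
Round 1 (k=6): L=64 R=112
Round 2 (k=48): L=112 R=71
Round 3 (k=41): L=71 R=22
Round 4 (k=19): L=22 R=238
Round 5 (k=44): L=238 R=249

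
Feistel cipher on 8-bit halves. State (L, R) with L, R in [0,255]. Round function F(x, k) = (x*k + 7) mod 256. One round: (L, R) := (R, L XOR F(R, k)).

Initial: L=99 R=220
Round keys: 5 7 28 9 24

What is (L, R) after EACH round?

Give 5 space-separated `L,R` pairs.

Answer: 220,48 48,139 139,11 11,225 225,20

Derivation:
Round 1 (k=5): L=220 R=48
Round 2 (k=7): L=48 R=139
Round 3 (k=28): L=139 R=11
Round 4 (k=9): L=11 R=225
Round 5 (k=24): L=225 R=20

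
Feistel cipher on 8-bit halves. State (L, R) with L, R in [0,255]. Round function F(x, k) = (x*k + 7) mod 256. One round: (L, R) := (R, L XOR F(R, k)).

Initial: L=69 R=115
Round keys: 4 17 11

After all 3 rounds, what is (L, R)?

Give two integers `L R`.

Round 1 (k=4): L=115 R=150
Round 2 (k=17): L=150 R=142
Round 3 (k=11): L=142 R=183

Answer: 142 183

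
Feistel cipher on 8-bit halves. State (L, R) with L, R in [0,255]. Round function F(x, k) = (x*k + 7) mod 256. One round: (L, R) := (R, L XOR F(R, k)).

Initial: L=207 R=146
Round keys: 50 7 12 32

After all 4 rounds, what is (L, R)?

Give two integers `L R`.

Answer: 23 150

Derivation:
Round 1 (k=50): L=146 R=68
Round 2 (k=7): L=68 R=113
Round 3 (k=12): L=113 R=23
Round 4 (k=32): L=23 R=150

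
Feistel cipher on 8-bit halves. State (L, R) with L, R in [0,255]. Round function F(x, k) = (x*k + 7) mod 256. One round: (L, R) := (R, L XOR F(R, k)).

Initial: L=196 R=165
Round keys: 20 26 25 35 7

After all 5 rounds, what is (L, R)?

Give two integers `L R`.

Answer: 111 16

Derivation:
Round 1 (k=20): L=165 R=47
Round 2 (k=26): L=47 R=104
Round 3 (k=25): L=104 R=0
Round 4 (k=35): L=0 R=111
Round 5 (k=7): L=111 R=16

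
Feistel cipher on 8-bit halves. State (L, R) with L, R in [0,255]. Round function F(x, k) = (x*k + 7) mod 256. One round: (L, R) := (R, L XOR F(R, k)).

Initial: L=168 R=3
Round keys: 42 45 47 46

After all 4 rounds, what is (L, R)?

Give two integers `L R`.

Round 1 (k=42): L=3 R=45
Round 2 (k=45): L=45 R=243
Round 3 (k=47): L=243 R=137
Round 4 (k=46): L=137 R=86

Answer: 137 86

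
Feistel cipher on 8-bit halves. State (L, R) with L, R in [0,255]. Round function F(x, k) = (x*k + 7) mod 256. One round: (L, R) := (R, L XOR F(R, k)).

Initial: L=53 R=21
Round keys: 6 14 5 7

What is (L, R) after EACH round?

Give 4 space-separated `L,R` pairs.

Round 1 (k=6): L=21 R=176
Round 2 (k=14): L=176 R=178
Round 3 (k=5): L=178 R=49
Round 4 (k=7): L=49 R=236

Answer: 21,176 176,178 178,49 49,236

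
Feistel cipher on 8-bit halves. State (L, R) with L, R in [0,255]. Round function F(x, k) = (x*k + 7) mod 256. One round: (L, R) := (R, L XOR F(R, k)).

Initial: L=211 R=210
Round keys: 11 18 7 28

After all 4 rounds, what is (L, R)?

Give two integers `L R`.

Round 1 (k=11): L=210 R=222
Round 2 (k=18): L=222 R=113
Round 3 (k=7): L=113 R=192
Round 4 (k=28): L=192 R=118

Answer: 192 118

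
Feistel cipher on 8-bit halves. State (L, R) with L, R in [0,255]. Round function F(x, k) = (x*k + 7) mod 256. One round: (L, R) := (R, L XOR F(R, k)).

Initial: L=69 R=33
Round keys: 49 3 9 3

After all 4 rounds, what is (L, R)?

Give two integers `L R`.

Round 1 (k=49): L=33 R=29
Round 2 (k=3): L=29 R=127
Round 3 (k=9): L=127 R=99
Round 4 (k=3): L=99 R=79

Answer: 99 79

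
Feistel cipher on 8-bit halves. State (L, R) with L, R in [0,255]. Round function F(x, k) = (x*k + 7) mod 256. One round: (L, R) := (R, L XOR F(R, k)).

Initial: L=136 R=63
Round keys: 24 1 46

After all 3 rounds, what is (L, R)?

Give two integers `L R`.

Answer: 81 242

Derivation:
Round 1 (k=24): L=63 R=103
Round 2 (k=1): L=103 R=81
Round 3 (k=46): L=81 R=242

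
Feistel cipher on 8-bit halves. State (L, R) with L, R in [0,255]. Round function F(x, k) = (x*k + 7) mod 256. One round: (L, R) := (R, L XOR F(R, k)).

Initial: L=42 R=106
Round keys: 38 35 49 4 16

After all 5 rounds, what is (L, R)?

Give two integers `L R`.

Round 1 (k=38): L=106 R=233
Round 2 (k=35): L=233 R=136
Round 3 (k=49): L=136 R=230
Round 4 (k=4): L=230 R=23
Round 5 (k=16): L=23 R=145

Answer: 23 145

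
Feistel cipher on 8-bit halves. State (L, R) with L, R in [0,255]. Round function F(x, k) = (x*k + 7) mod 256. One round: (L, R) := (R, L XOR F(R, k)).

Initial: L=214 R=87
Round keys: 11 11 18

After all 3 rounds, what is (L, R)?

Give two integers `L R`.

Round 1 (k=11): L=87 R=18
Round 2 (k=11): L=18 R=154
Round 3 (k=18): L=154 R=201

Answer: 154 201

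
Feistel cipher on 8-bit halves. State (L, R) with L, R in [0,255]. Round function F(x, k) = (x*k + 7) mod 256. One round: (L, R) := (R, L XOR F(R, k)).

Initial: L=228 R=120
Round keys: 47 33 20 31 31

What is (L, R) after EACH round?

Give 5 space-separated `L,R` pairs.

Round 1 (k=47): L=120 R=235
Round 2 (k=33): L=235 R=42
Round 3 (k=20): L=42 R=164
Round 4 (k=31): L=164 R=201
Round 5 (k=31): L=201 R=250

Answer: 120,235 235,42 42,164 164,201 201,250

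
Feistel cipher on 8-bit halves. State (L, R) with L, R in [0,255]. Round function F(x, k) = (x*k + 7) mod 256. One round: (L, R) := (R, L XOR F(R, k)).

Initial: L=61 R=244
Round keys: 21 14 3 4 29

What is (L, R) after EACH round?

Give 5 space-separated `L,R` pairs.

Round 1 (k=21): L=244 R=54
Round 2 (k=14): L=54 R=15
Round 3 (k=3): L=15 R=2
Round 4 (k=4): L=2 R=0
Round 5 (k=29): L=0 R=5

Answer: 244,54 54,15 15,2 2,0 0,5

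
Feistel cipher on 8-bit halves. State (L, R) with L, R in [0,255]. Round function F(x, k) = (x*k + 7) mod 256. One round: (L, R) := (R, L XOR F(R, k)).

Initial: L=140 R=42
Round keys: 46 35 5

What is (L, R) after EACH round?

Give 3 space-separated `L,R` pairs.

Answer: 42,31 31,110 110,50

Derivation:
Round 1 (k=46): L=42 R=31
Round 2 (k=35): L=31 R=110
Round 3 (k=5): L=110 R=50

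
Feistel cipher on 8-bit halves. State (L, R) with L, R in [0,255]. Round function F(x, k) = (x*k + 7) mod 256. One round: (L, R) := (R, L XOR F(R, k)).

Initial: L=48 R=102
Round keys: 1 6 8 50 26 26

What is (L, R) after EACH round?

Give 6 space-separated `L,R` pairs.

Answer: 102,93 93,83 83,194 194,184 184,117 117,81

Derivation:
Round 1 (k=1): L=102 R=93
Round 2 (k=6): L=93 R=83
Round 3 (k=8): L=83 R=194
Round 4 (k=50): L=194 R=184
Round 5 (k=26): L=184 R=117
Round 6 (k=26): L=117 R=81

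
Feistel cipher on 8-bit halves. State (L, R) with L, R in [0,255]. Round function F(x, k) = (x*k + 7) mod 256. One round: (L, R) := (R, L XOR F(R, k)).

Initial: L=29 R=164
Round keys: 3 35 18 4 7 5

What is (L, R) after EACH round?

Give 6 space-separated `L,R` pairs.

Round 1 (k=3): L=164 R=238
Round 2 (k=35): L=238 R=53
Round 3 (k=18): L=53 R=47
Round 4 (k=4): L=47 R=246
Round 5 (k=7): L=246 R=238
Round 6 (k=5): L=238 R=91

Answer: 164,238 238,53 53,47 47,246 246,238 238,91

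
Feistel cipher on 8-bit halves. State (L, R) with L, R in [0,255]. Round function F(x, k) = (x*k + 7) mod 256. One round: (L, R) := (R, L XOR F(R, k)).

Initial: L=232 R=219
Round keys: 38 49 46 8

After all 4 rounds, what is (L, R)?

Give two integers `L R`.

Answer: 112 196

Derivation:
Round 1 (k=38): L=219 R=97
Round 2 (k=49): L=97 R=67
Round 3 (k=46): L=67 R=112
Round 4 (k=8): L=112 R=196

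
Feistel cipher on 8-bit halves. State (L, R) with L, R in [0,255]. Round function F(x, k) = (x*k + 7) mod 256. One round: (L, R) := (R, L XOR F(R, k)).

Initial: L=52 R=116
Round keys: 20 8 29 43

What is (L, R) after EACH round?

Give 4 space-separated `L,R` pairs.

Round 1 (k=20): L=116 R=35
Round 2 (k=8): L=35 R=107
Round 3 (k=29): L=107 R=5
Round 4 (k=43): L=5 R=181

Answer: 116,35 35,107 107,5 5,181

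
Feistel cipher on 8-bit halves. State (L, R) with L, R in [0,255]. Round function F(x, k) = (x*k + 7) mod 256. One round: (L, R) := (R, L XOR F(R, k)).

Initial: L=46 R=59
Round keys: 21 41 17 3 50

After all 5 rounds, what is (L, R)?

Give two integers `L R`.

Round 1 (k=21): L=59 R=240
Round 2 (k=41): L=240 R=76
Round 3 (k=17): L=76 R=227
Round 4 (k=3): L=227 R=252
Round 5 (k=50): L=252 R=220

Answer: 252 220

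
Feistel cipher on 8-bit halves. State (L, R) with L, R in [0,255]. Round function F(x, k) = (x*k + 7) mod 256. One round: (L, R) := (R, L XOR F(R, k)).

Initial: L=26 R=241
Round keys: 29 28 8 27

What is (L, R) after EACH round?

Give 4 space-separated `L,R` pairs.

Round 1 (k=29): L=241 R=78
Round 2 (k=28): L=78 R=126
Round 3 (k=8): L=126 R=185
Round 4 (k=27): L=185 R=244

Answer: 241,78 78,126 126,185 185,244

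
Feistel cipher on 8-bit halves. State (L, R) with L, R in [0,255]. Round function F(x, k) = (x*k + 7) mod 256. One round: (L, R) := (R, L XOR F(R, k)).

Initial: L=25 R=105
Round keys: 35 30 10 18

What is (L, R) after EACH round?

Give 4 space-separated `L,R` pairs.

Answer: 105,123 123,24 24,140 140,199

Derivation:
Round 1 (k=35): L=105 R=123
Round 2 (k=30): L=123 R=24
Round 3 (k=10): L=24 R=140
Round 4 (k=18): L=140 R=199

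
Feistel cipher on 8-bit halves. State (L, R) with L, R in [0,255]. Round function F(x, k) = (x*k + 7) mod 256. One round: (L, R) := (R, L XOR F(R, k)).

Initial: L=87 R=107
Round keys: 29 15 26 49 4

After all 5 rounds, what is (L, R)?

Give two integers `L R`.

Round 1 (k=29): L=107 R=113
Round 2 (k=15): L=113 R=205
Round 3 (k=26): L=205 R=168
Round 4 (k=49): L=168 R=226
Round 5 (k=4): L=226 R=39

Answer: 226 39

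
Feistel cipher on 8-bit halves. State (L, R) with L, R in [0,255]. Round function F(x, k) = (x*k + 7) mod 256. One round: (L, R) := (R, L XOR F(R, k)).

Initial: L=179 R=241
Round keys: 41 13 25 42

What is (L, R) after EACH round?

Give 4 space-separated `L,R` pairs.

Round 1 (k=41): L=241 R=19
Round 2 (k=13): L=19 R=15
Round 3 (k=25): L=15 R=109
Round 4 (k=42): L=109 R=230

Answer: 241,19 19,15 15,109 109,230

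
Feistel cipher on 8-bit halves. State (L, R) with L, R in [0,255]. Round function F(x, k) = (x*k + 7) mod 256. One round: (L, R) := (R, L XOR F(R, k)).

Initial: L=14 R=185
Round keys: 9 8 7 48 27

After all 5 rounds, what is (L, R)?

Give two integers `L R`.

Round 1 (k=9): L=185 R=134
Round 2 (k=8): L=134 R=142
Round 3 (k=7): L=142 R=111
Round 4 (k=48): L=111 R=89
Round 5 (k=27): L=89 R=5

Answer: 89 5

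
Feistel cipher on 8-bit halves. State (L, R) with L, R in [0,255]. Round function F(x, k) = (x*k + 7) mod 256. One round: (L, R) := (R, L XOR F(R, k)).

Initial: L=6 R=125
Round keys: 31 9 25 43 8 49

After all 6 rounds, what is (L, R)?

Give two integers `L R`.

Round 1 (k=31): L=125 R=44
Round 2 (k=9): L=44 R=238
Round 3 (k=25): L=238 R=105
Round 4 (k=43): L=105 R=68
Round 5 (k=8): L=68 R=78
Round 6 (k=49): L=78 R=177

Answer: 78 177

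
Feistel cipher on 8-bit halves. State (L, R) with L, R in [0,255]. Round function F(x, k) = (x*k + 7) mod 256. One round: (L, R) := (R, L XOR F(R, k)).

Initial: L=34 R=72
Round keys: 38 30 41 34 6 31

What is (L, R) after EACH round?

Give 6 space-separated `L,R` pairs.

Round 1 (k=38): L=72 R=149
Round 2 (k=30): L=149 R=53
Round 3 (k=41): L=53 R=17
Round 4 (k=34): L=17 R=124
Round 5 (k=6): L=124 R=254
Round 6 (k=31): L=254 R=181

Answer: 72,149 149,53 53,17 17,124 124,254 254,181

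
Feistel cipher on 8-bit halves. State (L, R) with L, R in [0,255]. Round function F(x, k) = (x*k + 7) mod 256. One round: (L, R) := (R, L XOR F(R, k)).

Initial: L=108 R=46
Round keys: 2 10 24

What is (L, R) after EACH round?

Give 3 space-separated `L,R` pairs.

Answer: 46,15 15,179 179,192

Derivation:
Round 1 (k=2): L=46 R=15
Round 2 (k=10): L=15 R=179
Round 3 (k=24): L=179 R=192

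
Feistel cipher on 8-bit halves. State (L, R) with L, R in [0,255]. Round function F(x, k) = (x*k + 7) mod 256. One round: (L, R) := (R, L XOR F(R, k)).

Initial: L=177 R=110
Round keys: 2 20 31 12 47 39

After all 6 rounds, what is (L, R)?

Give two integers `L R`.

Round 1 (k=2): L=110 R=82
Round 2 (k=20): L=82 R=1
Round 3 (k=31): L=1 R=116
Round 4 (k=12): L=116 R=118
Round 5 (k=47): L=118 R=197
Round 6 (k=39): L=197 R=124

Answer: 197 124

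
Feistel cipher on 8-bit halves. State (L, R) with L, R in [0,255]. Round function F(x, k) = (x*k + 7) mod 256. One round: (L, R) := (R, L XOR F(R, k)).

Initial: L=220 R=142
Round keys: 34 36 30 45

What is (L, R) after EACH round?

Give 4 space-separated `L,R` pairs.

Round 1 (k=34): L=142 R=63
Round 2 (k=36): L=63 R=109
Round 3 (k=30): L=109 R=242
Round 4 (k=45): L=242 R=252

Answer: 142,63 63,109 109,242 242,252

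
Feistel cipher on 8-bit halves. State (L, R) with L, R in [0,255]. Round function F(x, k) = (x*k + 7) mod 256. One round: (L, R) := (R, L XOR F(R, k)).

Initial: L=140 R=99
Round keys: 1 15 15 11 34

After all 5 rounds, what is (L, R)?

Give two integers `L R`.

Round 1 (k=1): L=99 R=230
Round 2 (k=15): L=230 R=226
Round 3 (k=15): L=226 R=163
Round 4 (k=11): L=163 R=234
Round 5 (k=34): L=234 R=184

Answer: 234 184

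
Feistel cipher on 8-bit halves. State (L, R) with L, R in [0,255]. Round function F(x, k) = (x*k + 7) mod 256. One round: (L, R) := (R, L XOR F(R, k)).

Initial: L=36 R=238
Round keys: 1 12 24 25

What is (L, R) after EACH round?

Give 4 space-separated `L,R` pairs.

Answer: 238,209 209,61 61,110 110,248

Derivation:
Round 1 (k=1): L=238 R=209
Round 2 (k=12): L=209 R=61
Round 3 (k=24): L=61 R=110
Round 4 (k=25): L=110 R=248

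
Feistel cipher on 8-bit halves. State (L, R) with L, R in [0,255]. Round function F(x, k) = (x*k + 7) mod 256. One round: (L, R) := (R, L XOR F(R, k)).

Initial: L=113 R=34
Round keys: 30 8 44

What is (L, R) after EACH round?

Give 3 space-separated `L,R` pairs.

Round 1 (k=30): L=34 R=114
Round 2 (k=8): L=114 R=181
Round 3 (k=44): L=181 R=81

Answer: 34,114 114,181 181,81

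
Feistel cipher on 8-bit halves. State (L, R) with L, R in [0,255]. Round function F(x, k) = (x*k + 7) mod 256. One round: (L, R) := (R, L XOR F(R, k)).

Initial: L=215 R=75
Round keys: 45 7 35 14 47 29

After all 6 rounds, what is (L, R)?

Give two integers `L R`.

Round 1 (k=45): L=75 R=225
Round 2 (k=7): L=225 R=101
Round 3 (k=35): L=101 R=55
Round 4 (k=14): L=55 R=108
Round 5 (k=47): L=108 R=236
Round 6 (k=29): L=236 R=175

Answer: 236 175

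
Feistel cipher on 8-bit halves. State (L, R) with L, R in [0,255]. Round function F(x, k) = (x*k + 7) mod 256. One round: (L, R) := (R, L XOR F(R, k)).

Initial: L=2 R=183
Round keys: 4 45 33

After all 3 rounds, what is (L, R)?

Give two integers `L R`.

Round 1 (k=4): L=183 R=225
Round 2 (k=45): L=225 R=35
Round 3 (k=33): L=35 R=107

Answer: 35 107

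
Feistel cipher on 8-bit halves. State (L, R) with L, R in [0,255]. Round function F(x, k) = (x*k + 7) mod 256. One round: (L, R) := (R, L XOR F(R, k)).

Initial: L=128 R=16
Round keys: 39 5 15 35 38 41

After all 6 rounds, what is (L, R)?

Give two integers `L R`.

Answer: 107 37

Derivation:
Round 1 (k=39): L=16 R=247
Round 2 (k=5): L=247 R=202
Round 3 (k=15): L=202 R=42
Round 4 (k=35): L=42 R=15
Round 5 (k=38): L=15 R=107
Round 6 (k=41): L=107 R=37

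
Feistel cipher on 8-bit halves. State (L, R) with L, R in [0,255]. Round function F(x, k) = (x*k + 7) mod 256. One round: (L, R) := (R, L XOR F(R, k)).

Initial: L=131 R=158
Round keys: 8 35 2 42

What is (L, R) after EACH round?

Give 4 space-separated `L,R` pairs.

Answer: 158,116 116,125 125,117 117,68

Derivation:
Round 1 (k=8): L=158 R=116
Round 2 (k=35): L=116 R=125
Round 3 (k=2): L=125 R=117
Round 4 (k=42): L=117 R=68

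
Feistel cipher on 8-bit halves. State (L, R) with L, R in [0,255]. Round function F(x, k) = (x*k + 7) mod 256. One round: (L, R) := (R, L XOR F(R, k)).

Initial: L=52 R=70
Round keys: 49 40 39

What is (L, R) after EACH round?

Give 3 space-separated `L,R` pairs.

Round 1 (k=49): L=70 R=89
Round 2 (k=40): L=89 R=169
Round 3 (k=39): L=169 R=159

Answer: 70,89 89,169 169,159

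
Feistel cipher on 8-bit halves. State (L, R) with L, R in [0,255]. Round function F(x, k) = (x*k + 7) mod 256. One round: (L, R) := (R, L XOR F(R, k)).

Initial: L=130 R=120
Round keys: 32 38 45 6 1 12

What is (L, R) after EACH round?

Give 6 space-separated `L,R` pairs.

Round 1 (k=32): L=120 R=133
Round 2 (k=38): L=133 R=189
Round 3 (k=45): L=189 R=197
Round 4 (k=6): L=197 R=24
Round 5 (k=1): L=24 R=218
Round 6 (k=12): L=218 R=39

Answer: 120,133 133,189 189,197 197,24 24,218 218,39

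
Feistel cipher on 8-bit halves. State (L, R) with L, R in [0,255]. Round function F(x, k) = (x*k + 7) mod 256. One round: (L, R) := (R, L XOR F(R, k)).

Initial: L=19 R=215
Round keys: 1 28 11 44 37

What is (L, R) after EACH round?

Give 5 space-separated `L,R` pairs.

Round 1 (k=1): L=215 R=205
Round 2 (k=28): L=205 R=164
Round 3 (k=11): L=164 R=222
Round 4 (k=44): L=222 R=139
Round 5 (k=37): L=139 R=192

Answer: 215,205 205,164 164,222 222,139 139,192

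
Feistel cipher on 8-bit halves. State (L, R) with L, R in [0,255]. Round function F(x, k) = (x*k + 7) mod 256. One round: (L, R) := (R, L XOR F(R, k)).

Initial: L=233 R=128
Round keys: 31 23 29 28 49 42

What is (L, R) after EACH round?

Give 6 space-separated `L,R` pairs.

Round 1 (k=31): L=128 R=110
Round 2 (k=23): L=110 R=105
Round 3 (k=29): L=105 R=130
Round 4 (k=28): L=130 R=86
Round 5 (k=49): L=86 R=255
Round 6 (k=42): L=255 R=139

Answer: 128,110 110,105 105,130 130,86 86,255 255,139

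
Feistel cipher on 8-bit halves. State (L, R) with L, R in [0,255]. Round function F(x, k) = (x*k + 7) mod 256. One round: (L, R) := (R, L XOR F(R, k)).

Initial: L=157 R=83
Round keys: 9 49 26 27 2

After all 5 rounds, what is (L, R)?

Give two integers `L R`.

Round 1 (k=9): L=83 R=111
Round 2 (k=49): L=111 R=21
Round 3 (k=26): L=21 R=70
Round 4 (k=27): L=70 R=124
Round 5 (k=2): L=124 R=185

Answer: 124 185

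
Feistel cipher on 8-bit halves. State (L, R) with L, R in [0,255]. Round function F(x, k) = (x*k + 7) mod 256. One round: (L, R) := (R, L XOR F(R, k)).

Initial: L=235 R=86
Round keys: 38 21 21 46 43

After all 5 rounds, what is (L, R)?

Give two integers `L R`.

Round 1 (k=38): L=86 R=32
Round 2 (k=21): L=32 R=241
Round 3 (k=21): L=241 R=236
Round 4 (k=46): L=236 R=158
Round 5 (k=43): L=158 R=125

Answer: 158 125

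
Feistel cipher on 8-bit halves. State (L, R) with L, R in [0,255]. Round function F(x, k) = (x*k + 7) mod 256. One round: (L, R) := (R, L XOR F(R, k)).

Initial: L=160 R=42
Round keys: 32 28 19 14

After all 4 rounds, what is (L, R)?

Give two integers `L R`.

Answer: 221 124

Derivation:
Round 1 (k=32): L=42 R=231
Round 2 (k=28): L=231 R=97
Round 3 (k=19): L=97 R=221
Round 4 (k=14): L=221 R=124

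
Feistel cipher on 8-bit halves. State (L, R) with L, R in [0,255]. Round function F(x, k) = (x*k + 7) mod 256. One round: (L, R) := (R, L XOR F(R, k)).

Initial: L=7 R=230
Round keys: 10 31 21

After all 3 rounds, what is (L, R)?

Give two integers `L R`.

Answer: 101 84

Derivation:
Round 1 (k=10): L=230 R=4
Round 2 (k=31): L=4 R=101
Round 3 (k=21): L=101 R=84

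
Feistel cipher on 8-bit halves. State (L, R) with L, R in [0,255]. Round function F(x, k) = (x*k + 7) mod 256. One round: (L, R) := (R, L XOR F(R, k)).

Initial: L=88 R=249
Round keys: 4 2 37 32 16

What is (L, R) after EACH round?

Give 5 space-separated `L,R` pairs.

Round 1 (k=4): L=249 R=179
Round 2 (k=2): L=179 R=148
Round 3 (k=37): L=148 R=216
Round 4 (k=32): L=216 R=147
Round 5 (k=16): L=147 R=239

Answer: 249,179 179,148 148,216 216,147 147,239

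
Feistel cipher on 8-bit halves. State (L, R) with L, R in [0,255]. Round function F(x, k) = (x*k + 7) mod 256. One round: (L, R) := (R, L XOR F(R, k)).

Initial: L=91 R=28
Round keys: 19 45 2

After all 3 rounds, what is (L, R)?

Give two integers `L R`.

Answer: 91 253

Derivation:
Round 1 (k=19): L=28 R=64
Round 2 (k=45): L=64 R=91
Round 3 (k=2): L=91 R=253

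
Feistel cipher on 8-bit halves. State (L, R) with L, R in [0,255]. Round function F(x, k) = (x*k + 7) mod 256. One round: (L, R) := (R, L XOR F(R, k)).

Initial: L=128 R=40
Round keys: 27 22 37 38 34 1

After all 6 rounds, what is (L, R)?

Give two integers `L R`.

Answer: 252 211

Derivation:
Round 1 (k=27): L=40 R=191
Round 2 (k=22): L=191 R=89
Round 3 (k=37): L=89 R=91
Round 4 (k=38): L=91 R=208
Round 5 (k=34): L=208 R=252
Round 6 (k=1): L=252 R=211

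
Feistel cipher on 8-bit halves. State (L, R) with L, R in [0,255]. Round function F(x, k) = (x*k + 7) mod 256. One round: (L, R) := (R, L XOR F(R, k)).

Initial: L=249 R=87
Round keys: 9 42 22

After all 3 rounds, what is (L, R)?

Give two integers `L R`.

Answer: 106 204

Derivation:
Round 1 (k=9): L=87 R=239
Round 2 (k=42): L=239 R=106
Round 3 (k=22): L=106 R=204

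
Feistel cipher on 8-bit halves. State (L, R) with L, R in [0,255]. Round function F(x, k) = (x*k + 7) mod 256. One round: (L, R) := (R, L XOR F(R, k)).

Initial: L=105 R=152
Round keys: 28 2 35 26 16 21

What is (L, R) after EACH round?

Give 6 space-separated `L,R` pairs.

Round 1 (k=28): L=152 R=206
Round 2 (k=2): L=206 R=59
Round 3 (k=35): L=59 R=214
Round 4 (k=26): L=214 R=248
Round 5 (k=16): L=248 R=81
Round 6 (k=21): L=81 R=84

Answer: 152,206 206,59 59,214 214,248 248,81 81,84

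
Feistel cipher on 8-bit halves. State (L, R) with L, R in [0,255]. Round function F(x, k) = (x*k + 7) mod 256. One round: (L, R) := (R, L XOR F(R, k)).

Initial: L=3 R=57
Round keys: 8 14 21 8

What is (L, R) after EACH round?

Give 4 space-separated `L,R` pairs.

Answer: 57,204 204,22 22,25 25,217

Derivation:
Round 1 (k=8): L=57 R=204
Round 2 (k=14): L=204 R=22
Round 3 (k=21): L=22 R=25
Round 4 (k=8): L=25 R=217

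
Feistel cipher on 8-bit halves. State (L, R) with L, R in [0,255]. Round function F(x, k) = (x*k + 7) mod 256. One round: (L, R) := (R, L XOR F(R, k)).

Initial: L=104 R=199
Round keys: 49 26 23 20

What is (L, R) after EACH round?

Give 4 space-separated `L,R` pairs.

Round 1 (k=49): L=199 R=118
Round 2 (k=26): L=118 R=196
Round 3 (k=23): L=196 R=213
Round 4 (k=20): L=213 R=111

Answer: 199,118 118,196 196,213 213,111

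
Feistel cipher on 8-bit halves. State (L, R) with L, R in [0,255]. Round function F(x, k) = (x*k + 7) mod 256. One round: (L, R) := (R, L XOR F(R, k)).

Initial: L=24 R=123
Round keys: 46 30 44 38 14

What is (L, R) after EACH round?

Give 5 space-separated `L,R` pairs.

Round 1 (k=46): L=123 R=57
Round 2 (k=30): L=57 R=206
Round 3 (k=44): L=206 R=86
Round 4 (k=38): L=86 R=5
Round 5 (k=14): L=5 R=27

Answer: 123,57 57,206 206,86 86,5 5,27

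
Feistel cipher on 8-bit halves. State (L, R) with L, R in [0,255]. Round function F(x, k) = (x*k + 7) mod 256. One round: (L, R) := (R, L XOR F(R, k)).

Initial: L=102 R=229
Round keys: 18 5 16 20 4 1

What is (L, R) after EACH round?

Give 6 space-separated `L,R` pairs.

Answer: 229,71 71,143 143,176 176,72 72,151 151,214

Derivation:
Round 1 (k=18): L=229 R=71
Round 2 (k=5): L=71 R=143
Round 3 (k=16): L=143 R=176
Round 4 (k=20): L=176 R=72
Round 5 (k=4): L=72 R=151
Round 6 (k=1): L=151 R=214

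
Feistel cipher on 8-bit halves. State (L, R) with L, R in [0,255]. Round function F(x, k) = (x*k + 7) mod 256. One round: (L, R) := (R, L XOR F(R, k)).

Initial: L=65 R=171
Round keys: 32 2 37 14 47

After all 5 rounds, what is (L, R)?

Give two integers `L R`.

Answer: 93 227

Derivation:
Round 1 (k=32): L=171 R=38
Round 2 (k=2): L=38 R=248
Round 3 (k=37): L=248 R=249
Round 4 (k=14): L=249 R=93
Round 5 (k=47): L=93 R=227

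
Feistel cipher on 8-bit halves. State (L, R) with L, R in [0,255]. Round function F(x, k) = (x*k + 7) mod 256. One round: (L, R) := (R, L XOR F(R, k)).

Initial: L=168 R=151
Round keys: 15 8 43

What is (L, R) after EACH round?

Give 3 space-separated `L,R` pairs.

Answer: 151,72 72,208 208,191

Derivation:
Round 1 (k=15): L=151 R=72
Round 2 (k=8): L=72 R=208
Round 3 (k=43): L=208 R=191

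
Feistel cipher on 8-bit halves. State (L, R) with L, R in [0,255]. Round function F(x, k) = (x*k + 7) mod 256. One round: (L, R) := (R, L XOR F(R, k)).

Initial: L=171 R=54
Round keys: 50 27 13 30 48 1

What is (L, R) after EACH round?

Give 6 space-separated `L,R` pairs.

Round 1 (k=50): L=54 R=56
Round 2 (k=27): L=56 R=217
Round 3 (k=13): L=217 R=52
Round 4 (k=30): L=52 R=198
Round 5 (k=48): L=198 R=19
Round 6 (k=1): L=19 R=220

Answer: 54,56 56,217 217,52 52,198 198,19 19,220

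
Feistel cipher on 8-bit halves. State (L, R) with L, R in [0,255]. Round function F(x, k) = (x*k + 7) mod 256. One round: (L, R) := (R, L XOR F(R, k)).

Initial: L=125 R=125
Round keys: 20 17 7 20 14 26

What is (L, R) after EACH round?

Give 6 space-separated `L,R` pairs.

Answer: 125,182 182,96 96,17 17,59 59,80 80,28

Derivation:
Round 1 (k=20): L=125 R=182
Round 2 (k=17): L=182 R=96
Round 3 (k=7): L=96 R=17
Round 4 (k=20): L=17 R=59
Round 5 (k=14): L=59 R=80
Round 6 (k=26): L=80 R=28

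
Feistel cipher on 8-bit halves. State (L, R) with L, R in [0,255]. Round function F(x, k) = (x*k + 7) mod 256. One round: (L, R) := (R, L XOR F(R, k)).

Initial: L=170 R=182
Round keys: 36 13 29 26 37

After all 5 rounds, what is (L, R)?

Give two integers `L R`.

Answer: 25 12

Derivation:
Round 1 (k=36): L=182 R=53
Round 2 (k=13): L=53 R=14
Round 3 (k=29): L=14 R=168
Round 4 (k=26): L=168 R=25
Round 5 (k=37): L=25 R=12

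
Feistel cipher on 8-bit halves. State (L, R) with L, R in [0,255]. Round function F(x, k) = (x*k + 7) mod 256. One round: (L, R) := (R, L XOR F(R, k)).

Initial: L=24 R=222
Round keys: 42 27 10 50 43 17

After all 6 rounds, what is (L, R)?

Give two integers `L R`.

Round 1 (k=42): L=222 R=107
Round 2 (k=27): L=107 R=142
Round 3 (k=10): L=142 R=248
Round 4 (k=50): L=248 R=249
Round 5 (k=43): L=249 R=34
Round 6 (k=17): L=34 R=176

Answer: 34 176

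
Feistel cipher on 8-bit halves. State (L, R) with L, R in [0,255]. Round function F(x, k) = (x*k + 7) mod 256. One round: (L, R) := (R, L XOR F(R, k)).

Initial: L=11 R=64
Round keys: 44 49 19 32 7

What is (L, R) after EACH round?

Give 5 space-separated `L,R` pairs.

Round 1 (k=44): L=64 R=12
Round 2 (k=49): L=12 R=19
Round 3 (k=19): L=19 R=124
Round 4 (k=32): L=124 R=148
Round 5 (k=7): L=148 R=111

Answer: 64,12 12,19 19,124 124,148 148,111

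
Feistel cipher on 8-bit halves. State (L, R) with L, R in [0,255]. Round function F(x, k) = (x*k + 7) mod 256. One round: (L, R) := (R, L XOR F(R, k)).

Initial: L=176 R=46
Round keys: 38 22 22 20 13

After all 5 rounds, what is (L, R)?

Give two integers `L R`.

Answer: 88 21

Derivation:
Round 1 (k=38): L=46 R=107
Round 2 (k=22): L=107 R=23
Round 3 (k=22): L=23 R=106
Round 4 (k=20): L=106 R=88
Round 5 (k=13): L=88 R=21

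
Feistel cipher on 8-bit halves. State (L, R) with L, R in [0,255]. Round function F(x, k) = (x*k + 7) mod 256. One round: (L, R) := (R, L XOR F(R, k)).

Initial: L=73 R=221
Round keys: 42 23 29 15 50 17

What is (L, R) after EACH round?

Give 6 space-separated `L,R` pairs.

Round 1 (k=42): L=221 R=0
Round 2 (k=23): L=0 R=218
Round 3 (k=29): L=218 R=185
Round 4 (k=15): L=185 R=4
Round 5 (k=50): L=4 R=118
Round 6 (k=17): L=118 R=217

Answer: 221,0 0,218 218,185 185,4 4,118 118,217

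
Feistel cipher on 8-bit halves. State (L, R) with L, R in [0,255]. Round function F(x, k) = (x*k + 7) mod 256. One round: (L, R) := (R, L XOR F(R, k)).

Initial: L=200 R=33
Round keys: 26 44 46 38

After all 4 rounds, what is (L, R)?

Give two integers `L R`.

Answer: 170 113

Derivation:
Round 1 (k=26): L=33 R=169
Round 2 (k=44): L=169 R=50
Round 3 (k=46): L=50 R=170
Round 4 (k=38): L=170 R=113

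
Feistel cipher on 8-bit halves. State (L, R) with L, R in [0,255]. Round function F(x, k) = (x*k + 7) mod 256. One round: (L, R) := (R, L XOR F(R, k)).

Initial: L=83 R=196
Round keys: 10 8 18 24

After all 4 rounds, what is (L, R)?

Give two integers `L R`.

Answer: 129 60

Derivation:
Round 1 (k=10): L=196 R=252
Round 2 (k=8): L=252 R=35
Round 3 (k=18): L=35 R=129
Round 4 (k=24): L=129 R=60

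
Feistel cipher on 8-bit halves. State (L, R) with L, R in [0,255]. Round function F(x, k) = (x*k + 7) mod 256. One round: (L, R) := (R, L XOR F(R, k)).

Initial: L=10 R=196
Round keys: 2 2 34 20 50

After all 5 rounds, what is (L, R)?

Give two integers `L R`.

Answer: 66 63

Derivation:
Round 1 (k=2): L=196 R=133
Round 2 (k=2): L=133 R=213
Round 3 (k=34): L=213 R=212
Round 4 (k=20): L=212 R=66
Round 5 (k=50): L=66 R=63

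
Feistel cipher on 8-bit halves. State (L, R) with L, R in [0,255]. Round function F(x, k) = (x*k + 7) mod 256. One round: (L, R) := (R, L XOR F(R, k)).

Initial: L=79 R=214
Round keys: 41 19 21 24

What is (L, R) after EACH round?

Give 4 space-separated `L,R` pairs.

Answer: 214,2 2,251 251,156 156,92

Derivation:
Round 1 (k=41): L=214 R=2
Round 2 (k=19): L=2 R=251
Round 3 (k=21): L=251 R=156
Round 4 (k=24): L=156 R=92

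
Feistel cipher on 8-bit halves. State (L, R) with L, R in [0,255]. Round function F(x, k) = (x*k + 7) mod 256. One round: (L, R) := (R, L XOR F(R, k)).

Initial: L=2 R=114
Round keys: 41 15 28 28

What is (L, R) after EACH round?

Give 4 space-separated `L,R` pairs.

Answer: 114,75 75,30 30,4 4,105

Derivation:
Round 1 (k=41): L=114 R=75
Round 2 (k=15): L=75 R=30
Round 3 (k=28): L=30 R=4
Round 4 (k=28): L=4 R=105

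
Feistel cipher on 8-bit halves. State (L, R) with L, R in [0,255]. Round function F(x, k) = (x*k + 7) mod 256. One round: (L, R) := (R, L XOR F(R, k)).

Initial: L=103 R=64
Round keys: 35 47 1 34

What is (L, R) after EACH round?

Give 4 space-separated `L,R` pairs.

Round 1 (k=35): L=64 R=160
Round 2 (k=47): L=160 R=39
Round 3 (k=1): L=39 R=142
Round 4 (k=34): L=142 R=196

Answer: 64,160 160,39 39,142 142,196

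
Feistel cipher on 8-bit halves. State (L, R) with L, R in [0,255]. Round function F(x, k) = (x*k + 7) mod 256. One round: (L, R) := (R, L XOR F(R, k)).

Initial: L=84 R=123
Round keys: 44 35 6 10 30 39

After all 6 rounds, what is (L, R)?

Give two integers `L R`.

Round 1 (k=44): L=123 R=127
Round 2 (k=35): L=127 R=31
Round 3 (k=6): L=31 R=190
Round 4 (k=10): L=190 R=108
Round 5 (k=30): L=108 R=17
Round 6 (k=39): L=17 R=242

Answer: 17 242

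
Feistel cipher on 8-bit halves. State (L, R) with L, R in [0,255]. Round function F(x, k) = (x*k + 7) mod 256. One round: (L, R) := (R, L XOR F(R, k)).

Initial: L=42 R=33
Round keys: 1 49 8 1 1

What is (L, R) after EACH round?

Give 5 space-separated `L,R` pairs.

Answer: 33,2 2,72 72,69 69,4 4,78

Derivation:
Round 1 (k=1): L=33 R=2
Round 2 (k=49): L=2 R=72
Round 3 (k=8): L=72 R=69
Round 4 (k=1): L=69 R=4
Round 5 (k=1): L=4 R=78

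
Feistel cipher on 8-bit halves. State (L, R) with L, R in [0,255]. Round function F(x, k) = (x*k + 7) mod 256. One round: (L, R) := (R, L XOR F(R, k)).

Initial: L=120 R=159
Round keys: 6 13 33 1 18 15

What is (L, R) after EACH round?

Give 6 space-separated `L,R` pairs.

Answer: 159,185 185,243 243,227 227,25 25,42 42,100

Derivation:
Round 1 (k=6): L=159 R=185
Round 2 (k=13): L=185 R=243
Round 3 (k=33): L=243 R=227
Round 4 (k=1): L=227 R=25
Round 5 (k=18): L=25 R=42
Round 6 (k=15): L=42 R=100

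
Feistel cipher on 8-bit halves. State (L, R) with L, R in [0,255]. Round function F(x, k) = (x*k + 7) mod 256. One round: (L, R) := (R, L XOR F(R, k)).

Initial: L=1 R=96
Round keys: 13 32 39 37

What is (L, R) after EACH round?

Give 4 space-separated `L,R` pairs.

Answer: 96,230 230,167 167,158 158,122

Derivation:
Round 1 (k=13): L=96 R=230
Round 2 (k=32): L=230 R=167
Round 3 (k=39): L=167 R=158
Round 4 (k=37): L=158 R=122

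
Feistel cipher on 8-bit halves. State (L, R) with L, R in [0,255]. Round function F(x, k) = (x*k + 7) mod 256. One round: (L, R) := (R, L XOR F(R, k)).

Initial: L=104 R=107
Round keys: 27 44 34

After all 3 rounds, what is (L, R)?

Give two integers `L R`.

Answer: 204 39

Derivation:
Round 1 (k=27): L=107 R=56
Round 2 (k=44): L=56 R=204
Round 3 (k=34): L=204 R=39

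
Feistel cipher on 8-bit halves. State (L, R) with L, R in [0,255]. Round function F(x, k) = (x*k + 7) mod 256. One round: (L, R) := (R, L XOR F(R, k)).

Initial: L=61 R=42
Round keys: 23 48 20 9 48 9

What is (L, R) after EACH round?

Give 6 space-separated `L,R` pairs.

Answer: 42,240 240,45 45,123 123,119 119,44 44,228

Derivation:
Round 1 (k=23): L=42 R=240
Round 2 (k=48): L=240 R=45
Round 3 (k=20): L=45 R=123
Round 4 (k=9): L=123 R=119
Round 5 (k=48): L=119 R=44
Round 6 (k=9): L=44 R=228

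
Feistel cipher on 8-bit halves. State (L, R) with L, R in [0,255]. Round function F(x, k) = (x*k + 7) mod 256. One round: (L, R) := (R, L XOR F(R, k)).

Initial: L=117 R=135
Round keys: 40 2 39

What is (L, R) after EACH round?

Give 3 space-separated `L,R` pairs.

Answer: 135,106 106,92 92,97

Derivation:
Round 1 (k=40): L=135 R=106
Round 2 (k=2): L=106 R=92
Round 3 (k=39): L=92 R=97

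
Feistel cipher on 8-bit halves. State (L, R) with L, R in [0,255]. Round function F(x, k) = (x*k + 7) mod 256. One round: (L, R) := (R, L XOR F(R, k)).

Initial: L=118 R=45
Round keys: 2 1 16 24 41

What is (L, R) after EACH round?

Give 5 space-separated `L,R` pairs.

Answer: 45,23 23,51 51,32 32,52 52,123

Derivation:
Round 1 (k=2): L=45 R=23
Round 2 (k=1): L=23 R=51
Round 3 (k=16): L=51 R=32
Round 4 (k=24): L=32 R=52
Round 5 (k=41): L=52 R=123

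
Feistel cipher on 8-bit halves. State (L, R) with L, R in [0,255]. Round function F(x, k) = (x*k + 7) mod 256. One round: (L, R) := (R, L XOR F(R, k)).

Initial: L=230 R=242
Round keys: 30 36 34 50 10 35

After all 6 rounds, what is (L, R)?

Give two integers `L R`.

Answer: 159 50

Derivation:
Round 1 (k=30): L=242 R=133
Round 2 (k=36): L=133 R=73
Round 3 (k=34): L=73 R=60
Round 4 (k=50): L=60 R=246
Round 5 (k=10): L=246 R=159
Round 6 (k=35): L=159 R=50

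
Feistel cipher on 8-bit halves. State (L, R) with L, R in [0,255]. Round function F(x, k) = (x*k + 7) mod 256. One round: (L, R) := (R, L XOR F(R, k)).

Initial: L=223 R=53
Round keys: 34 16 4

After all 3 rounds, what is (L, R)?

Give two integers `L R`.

Round 1 (k=34): L=53 R=206
Round 2 (k=16): L=206 R=210
Round 3 (k=4): L=210 R=129

Answer: 210 129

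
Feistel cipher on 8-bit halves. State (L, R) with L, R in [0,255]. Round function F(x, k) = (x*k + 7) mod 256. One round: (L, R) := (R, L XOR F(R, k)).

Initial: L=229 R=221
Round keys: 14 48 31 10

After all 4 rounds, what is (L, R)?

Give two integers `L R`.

Answer: 21 131

Derivation:
Round 1 (k=14): L=221 R=248
Round 2 (k=48): L=248 R=90
Round 3 (k=31): L=90 R=21
Round 4 (k=10): L=21 R=131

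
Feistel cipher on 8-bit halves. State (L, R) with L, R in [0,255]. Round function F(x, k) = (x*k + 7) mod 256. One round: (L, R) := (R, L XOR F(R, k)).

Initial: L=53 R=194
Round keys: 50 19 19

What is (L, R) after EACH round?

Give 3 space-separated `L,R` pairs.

Round 1 (k=50): L=194 R=222
Round 2 (k=19): L=222 R=67
Round 3 (k=19): L=67 R=222

Answer: 194,222 222,67 67,222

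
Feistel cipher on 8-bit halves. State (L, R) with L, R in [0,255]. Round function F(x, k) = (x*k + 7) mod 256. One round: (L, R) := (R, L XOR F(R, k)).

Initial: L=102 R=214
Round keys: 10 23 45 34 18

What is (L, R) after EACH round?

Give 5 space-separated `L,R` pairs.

Round 1 (k=10): L=214 R=5
Round 2 (k=23): L=5 R=172
Round 3 (k=45): L=172 R=70
Round 4 (k=34): L=70 R=255
Round 5 (k=18): L=255 R=179

Answer: 214,5 5,172 172,70 70,255 255,179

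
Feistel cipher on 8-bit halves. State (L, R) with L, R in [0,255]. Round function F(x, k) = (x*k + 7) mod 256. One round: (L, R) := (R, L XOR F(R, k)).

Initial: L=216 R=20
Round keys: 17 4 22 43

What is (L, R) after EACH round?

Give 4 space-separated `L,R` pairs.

Round 1 (k=17): L=20 R=131
Round 2 (k=4): L=131 R=7
Round 3 (k=22): L=7 R=34
Round 4 (k=43): L=34 R=186

Answer: 20,131 131,7 7,34 34,186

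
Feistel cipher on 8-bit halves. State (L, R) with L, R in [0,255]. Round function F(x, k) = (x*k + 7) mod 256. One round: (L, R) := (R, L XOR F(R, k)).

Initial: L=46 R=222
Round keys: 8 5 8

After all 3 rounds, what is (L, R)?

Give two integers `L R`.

Round 1 (k=8): L=222 R=217
Round 2 (k=5): L=217 R=154
Round 3 (k=8): L=154 R=14

Answer: 154 14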